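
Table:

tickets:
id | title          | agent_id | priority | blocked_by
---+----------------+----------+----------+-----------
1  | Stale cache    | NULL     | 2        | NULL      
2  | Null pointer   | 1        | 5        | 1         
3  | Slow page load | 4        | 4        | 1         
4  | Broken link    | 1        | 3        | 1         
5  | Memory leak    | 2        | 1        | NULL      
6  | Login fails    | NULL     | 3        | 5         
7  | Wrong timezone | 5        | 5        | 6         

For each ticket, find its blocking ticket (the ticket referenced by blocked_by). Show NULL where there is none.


This is a self-join: tickets is joined to a second copy of itself, matching each row's blocked_by to another row's id. Use LEFT JOIN so rows with blocked_by=NULL are kept.
  - ticket 1 (Stale cache): blocked_by=NULL -> NULL
  - ticket 2 (Null pointer): blocked_by=1 -> Stale cache
  - ticket 3 (Slow page load): blocked_by=1 -> Stale cache
  - ticket 4 (Broken link): blocked_by=1 -> Stale cache
  - ticket 5 (Memory leak): blocked_by=NULL -> NULL
  - ticket 6 (Login fails): blocked_by=5 -> Memory leak
  - ticket 7 (Wrong timezone): blocked_by=6 -> Login fails

SQL:
SELECT a.title AS item, b.title AS blocked_by
FROM tickets a
LEFT JOIN tickets b ON a.blocked_by = b.id

Result:
item           | blocked_by 
---------------+------------
Stale cache    | NULL       
Null pointer   | Stale cache
Slow page load | Stale cache
Broken link    | Stale cache
Memory leak    | NULL       
Login fails    | Memory leak
Wrong timezone | Login fails


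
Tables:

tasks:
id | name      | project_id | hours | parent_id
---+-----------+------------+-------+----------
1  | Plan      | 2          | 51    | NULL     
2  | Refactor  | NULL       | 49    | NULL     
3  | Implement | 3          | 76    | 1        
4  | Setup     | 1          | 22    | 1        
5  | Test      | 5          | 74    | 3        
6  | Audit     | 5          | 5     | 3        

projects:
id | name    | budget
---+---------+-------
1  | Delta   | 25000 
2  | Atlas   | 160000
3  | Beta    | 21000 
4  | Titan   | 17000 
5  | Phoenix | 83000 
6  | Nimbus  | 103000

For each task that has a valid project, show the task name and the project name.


INNER JOIN keeps only tasks rows whose project_id matches an id in projects. Walk through each task:
  - task 1 (Plan): project_id=2 -> matches Atlas
  - task 2 (Refactor): project_id=NULL, no match -> dropped
  - task 3 (Implement): project_id=3 -> matches Beta
  - task 4 (Setup): project_id=1 -> matches Delta
  - task 5 (Test): project_id=5 -> matches Phoenix
  - task 6 (Audit): project_id=5 -> matches Phoenix
So 1 of 6 rows is dropped.

SQL:
SELECT a.name, b.name AS project
FROM tasks a
INNER JOIN projects b ON a.project_id = b.id

Result:
name      | project
----------+--------
Plan      | Atlas  
Implement | Beta   
Setup     | Delta  
Test      | Phoenix
Audit     | Phoenix


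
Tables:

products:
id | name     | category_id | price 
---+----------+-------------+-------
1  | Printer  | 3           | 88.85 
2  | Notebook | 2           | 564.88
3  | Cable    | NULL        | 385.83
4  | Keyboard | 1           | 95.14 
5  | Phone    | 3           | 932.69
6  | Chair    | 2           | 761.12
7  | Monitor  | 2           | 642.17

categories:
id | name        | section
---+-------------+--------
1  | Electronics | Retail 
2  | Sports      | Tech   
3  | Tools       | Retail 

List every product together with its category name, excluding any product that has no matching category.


INNER JOIN keeps only products rows whose category_id matches an id in categories. Walk through each product:
  - product 1 (Printer): category_id=3 -> matches Tools
  - product 2 (Notebook): category_id=2 -> matches Sports
  - product 3 (Cable): category_id=NULL, no match -> dropped
  - product 4 (Keyboard): category_id=1 -> matches Electronics
  - product 5 (Phone): category_id=3 -> matches Tools
  - product 6 (Chair): category_id=2 -> matches Sports
  - product 7 (Monitor): category_id=2 -> matches Sports
So 1 of 7 rows is dropped.

SQL:
SELECT a.name, b.name AS category
FROM products a
INNER JOIN categories b ON a.category_id = b.id

Result:
name     | category   
---------+------------
Printer  | Tools      
Notebook | Sports     
Keyboard | Electronics
Phone    | Tools      
Chair    | Sports     
Monitor  | Sports     


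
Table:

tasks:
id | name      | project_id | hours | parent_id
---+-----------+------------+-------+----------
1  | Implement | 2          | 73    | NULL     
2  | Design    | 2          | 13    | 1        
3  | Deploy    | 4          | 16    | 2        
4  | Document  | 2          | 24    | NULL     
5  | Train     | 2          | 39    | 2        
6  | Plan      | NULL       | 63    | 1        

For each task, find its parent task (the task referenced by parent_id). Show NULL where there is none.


This is a self-join: tasks is joined to a second copy of itself, matching each row's parent_id to another row's id. Use LEFT JOIN so rows with parent_id=NULL are kept.
  - task 1 (Implement): parent_id=NULL -> NULL
  - task 2 (Design): parent_id=1 -> Implement
  - task 3 (Deploy): parent_id=2 -> Design
  - task 4 (Document): parent_id=NULL -> NULL
  - task 5 (Train): parent_id=2 -> Design
  - task 6 (Plan): parent_id=1 -> Implement

SQL:
SELECT a.name AS item, b.name AS parent
FROM tasks a
LEFT JOIN tasks b ON a.parent_id = b.id

Result:
item      | parent   
----------+----------
Implement | NULL     
Design    | Implement
Deploy    | Design   
Document  | NULL     
Train     | Design   
Plan      | Implement


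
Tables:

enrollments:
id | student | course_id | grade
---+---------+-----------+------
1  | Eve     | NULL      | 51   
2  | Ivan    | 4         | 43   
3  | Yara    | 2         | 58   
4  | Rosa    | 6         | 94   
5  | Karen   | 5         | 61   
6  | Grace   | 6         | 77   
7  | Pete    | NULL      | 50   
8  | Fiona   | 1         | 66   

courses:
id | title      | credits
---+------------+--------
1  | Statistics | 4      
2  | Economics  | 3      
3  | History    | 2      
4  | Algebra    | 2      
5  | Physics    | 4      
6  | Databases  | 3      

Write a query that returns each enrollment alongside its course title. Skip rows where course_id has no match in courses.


INNER JOIN keeps only enrollments rows whose course_id matches an id in courses. Walk through each enrollment:
  - enrollment 1 (Eve): course_id=NULL, no match -> dropped
  - enrollment 2 (Ivan): course_id=4 -> matches Algebra
  - enrollment 3 (Yara): course_id=2 -> matches Economics
  - enrollment 4 (Rosa): course_id=6 -> matches Databases
  - enrollment 5 (Karen): course_id=5 -> matches Physics
  - enrollment 6 (Grace): course_id=6 -> matches Databases
  - enrollment 7 (Pete): course_id=NULL, no match -> dropped
  - enrollment 8 (Fiona): course_id=1 -> matches Statistics
So 2 of 8 rows are dropped.

SQL:
SELECT a.student, b.title AS course
FROM enrollments a
INNER JOIN courses b ON a.course_id = b.id

Result:
student | course    
--------+-----------
Ivan    | Algebra   
Yara    | Economics 
Rosa    | Databases 
Karen   | Physics   
Grace   | Databases 
Fiona   | Statistics


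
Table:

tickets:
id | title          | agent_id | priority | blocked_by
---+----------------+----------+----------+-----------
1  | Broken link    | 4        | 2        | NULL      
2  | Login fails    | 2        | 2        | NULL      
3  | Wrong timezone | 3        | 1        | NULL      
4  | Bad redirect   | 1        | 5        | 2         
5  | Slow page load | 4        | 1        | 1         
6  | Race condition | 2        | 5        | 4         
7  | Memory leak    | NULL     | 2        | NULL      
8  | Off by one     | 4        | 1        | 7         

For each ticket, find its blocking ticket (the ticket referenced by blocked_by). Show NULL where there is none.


This is a self-join: tickets is joined to a second copy of itself, matching each row's blocked_by to another row's id. Use LEFT JOIN so rows with blocked_by=NULL are kept.
  - ticket 1 (Broken link): blocked_by=NULL -> NULL
  - ticket 2 (Login fails): blocked_by=NULL -> NULL
  - ticket 3 (Wrong timezone): blocked_by=NULL -> NULL
  - ticket 4 (Bad redirect): blocked_by=2 -> Login fails
  - ticket 5 (Slow page load): blocked_by=1 -> Broken link
  - ticket 6 (Race condition): blocked_by=4 -> Bad redirect
  - ticket 7 (Memory leak): blocked_by=NULL -> NULL
  - ticket 8 (Off by one): blocked_by=7 -> Memory leak

SQL:
SELECT a.title AS item, b.title AS blocked_by
FROM tickets a
LEFT JOIN tickets b ON a.blocked_by = b.id

Result:
item           | blocked_by  
---------------+-------------
Broken link    | NULL        
Login fails    | NULL        
Wrong timezone | NULL        
Bad redirect   | Login fails 
Slow page load | Broken link 
Race condition | Bad redirect
Memory leak    | NULL        
Off by one     | Memory leak 


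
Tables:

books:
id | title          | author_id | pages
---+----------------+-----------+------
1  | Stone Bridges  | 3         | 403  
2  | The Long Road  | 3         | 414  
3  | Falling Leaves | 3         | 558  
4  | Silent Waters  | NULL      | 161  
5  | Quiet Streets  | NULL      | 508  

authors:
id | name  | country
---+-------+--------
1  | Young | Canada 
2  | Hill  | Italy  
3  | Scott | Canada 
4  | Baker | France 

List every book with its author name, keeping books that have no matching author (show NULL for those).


LEFT JOIN keeps every row from books (the left table); where author_id has no match in authors, the author columns become NULL. Walk through each book:
  - book 1 (Stone Bridges): author_id=3 -> matches Scott
  - book 2 (The Long Road): author_id=3 -> matches Scott
  - book 3 (Falling Leaves): author_id=3 -> matches Scott
  - book 4 (Silent Waters): author_id=NULL, no match -> kept with NULL
  - book 5 (Quiet Streets): author_id=NULL, no match -> kept with NULL
All 5 rows appear; 2 have NULL author.

SQL:
SELECT a.title, b.name AS author
FROM books a
LEFT JOIN authors b ON a.author_id = b.id

Result:
title          | author
---------------+-------
Stone Bridges  | Scott 
The Long Road  | Scott 
Falling Leaves | Scott 
Silent Waters  | NULL  
Quiet Streets  | NULL  


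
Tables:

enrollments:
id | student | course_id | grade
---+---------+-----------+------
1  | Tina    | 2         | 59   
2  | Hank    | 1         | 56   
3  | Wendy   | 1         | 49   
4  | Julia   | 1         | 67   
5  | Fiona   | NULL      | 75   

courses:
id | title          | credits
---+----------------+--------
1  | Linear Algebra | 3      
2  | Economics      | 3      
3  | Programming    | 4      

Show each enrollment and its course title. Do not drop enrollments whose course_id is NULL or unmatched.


LEFT JOIN keeps every row from enrollments (the left table); where course_id has no match in courses, the course columns become NULL. Walk through each enrollment:
  - enrollment 1 (Tina): course_id=2 -> matches Economics
  - enrollment 2 (Hank): course_id=1 -> matches Linear Algebra
  - enrollment 3 (Wendy): course_id=1 -> matches Linear Algebra
  - enrollment 4 (Julia): course_id=1 -> matches Linear Algebra
  - enrollment 5 (Fiona): course_id=NULL, no match -> kept with NULL
All 5 rows appear; 1 has NULL course.

SQL:
SELECT a.student, b.title AS course
FROM enrollments a
LEFT JOIN courses b ON a.course_id = b.id

Result:
student | course        
--------+---------------
Tina    | Economics     
Hank    | Linear Algebra
Wendy   | Linear Algebra
Julia   | Linear Algebra
Fiona   | NULL          


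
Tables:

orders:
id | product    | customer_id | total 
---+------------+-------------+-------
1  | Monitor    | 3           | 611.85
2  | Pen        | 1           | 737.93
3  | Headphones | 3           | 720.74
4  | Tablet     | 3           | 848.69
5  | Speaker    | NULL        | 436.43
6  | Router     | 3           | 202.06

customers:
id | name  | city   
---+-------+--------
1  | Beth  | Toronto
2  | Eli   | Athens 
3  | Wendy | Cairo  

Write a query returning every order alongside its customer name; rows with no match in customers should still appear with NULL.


LEFT JOIN keeps every row from orders (the left table); where customer_id has no match in customers, the customer columns become NULL. Walk through each order:
  - order 1 (Monitor): customer_id=3 -> matches Wendy
  - order 2 (Pen): customer_id=1 -> matches Beth
  - order 3 (Headphones): customer_id=3 -> matches Wendy
  - order 4 (Tablet): customer_id=3 -> matches Wendy
  - order 5 (Speaker): customer_id=NULL, no match -> kept with NULL
  - order 6 (Router): customer_id=3 -> matches Wendy
All 6 rows appear; 1 has NULL customer.

SQL:
SELECT a.product, b.name AS customer
FROM orders a
LEFT JOIN customers b ON a.customer_id = b.id

Result:
product    | customer
-----------+---------
Monitor    | Wendy   
Pen        | Beth    
Headphones | Wendy   
Tablet     | Wendy   
Speaker    | NULL    
Router     | Wendy   


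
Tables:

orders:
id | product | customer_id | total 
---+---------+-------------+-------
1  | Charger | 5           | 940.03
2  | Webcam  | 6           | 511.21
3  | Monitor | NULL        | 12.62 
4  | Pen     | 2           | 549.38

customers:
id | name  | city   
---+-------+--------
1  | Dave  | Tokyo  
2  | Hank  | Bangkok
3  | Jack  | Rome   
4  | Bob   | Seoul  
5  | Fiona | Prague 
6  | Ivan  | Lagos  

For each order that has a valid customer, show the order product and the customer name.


INNER JOIN keeps only orders rows whose customer_id matches an id in customers. Walk through each order:
  - order 1 (Charger): customer_id=5 -> matches Fiona
  - order 2 (Webcam): customer_id=6 -> matches Ivan
  - order 3 (Monitor): customer_id=NULL, no match -> dropped
  - order 4 (Pen): customer_id=2 -> matches Hank
So 1 of 4 rows is dropped.

SQL:
SELECT a.product, b.name AS customer
FROM orders a
INNER JOIN customers b ON a.customer_id = b.id

Result:
product | customer
--------+---------
Charger | Fiona   
Webcam  | Ivan    
Pen     | Hank    


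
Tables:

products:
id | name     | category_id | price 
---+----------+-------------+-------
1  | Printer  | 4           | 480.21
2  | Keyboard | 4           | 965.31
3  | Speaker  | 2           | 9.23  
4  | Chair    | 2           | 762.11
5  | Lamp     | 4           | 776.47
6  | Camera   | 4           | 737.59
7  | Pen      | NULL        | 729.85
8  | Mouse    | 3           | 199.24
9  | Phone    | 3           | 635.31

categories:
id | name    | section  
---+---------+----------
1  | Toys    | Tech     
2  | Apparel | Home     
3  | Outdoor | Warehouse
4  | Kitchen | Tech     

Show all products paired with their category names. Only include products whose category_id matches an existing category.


INNER JOIN keeps only products rows whose category_id matches an id in categories. Walk through each product:
  - product 1 (Printer): category_id=4 -> matches Kitchen
  - product 2 (Keyboard): category_id=4 -> matches Kitchen
  - product 3 (Speaker): category_id=2 -> matches Apparel
  - product 4 (Chair): category_id=2 -> matches Apparel
  - product 5 (Lamp): category_id=4 -> matches Kitchen
  - product 6 (Camera): category_id=4 -> matches Kitchen
  - product 7 (Pen): category_id=NULL, no match -> dropped
  - product 8 (Mouse): category_id=3 -> matches Outdoor
  - product 9 (Phone): category_id=3 -> matches Outdoor
So 1 of 9 rows is dropped.

SQL:
SELECT a.name, b.name AS category
FROM products a
INNER JOIN categories b ON a.category_id = b.id

Result:
name     | category
---------+---------
Printer  | Kitchen 
Keyboard | Kitchen 
Speaker  | Apparel 
Chair    | Apparel 
Lamp     | Kitchen 
Camera   | Kitchen 
Mouse    | Outdoor 
Phone    | Outdoor 


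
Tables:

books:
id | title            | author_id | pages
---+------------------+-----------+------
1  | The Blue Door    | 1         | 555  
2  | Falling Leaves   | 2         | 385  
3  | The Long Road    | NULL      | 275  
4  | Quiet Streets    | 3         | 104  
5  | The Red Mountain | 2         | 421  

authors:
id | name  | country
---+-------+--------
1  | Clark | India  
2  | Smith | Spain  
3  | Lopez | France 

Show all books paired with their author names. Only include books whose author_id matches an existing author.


INNER JOIN keeps only books rows whose author_id matches an id in authors. Walk through each book:
  - book 1 (The Blue Door): author_id=1 -> matches Clark
  - book 2 (Falling Leaves): author_id=2 -> matches Smith
  - book 3 (The Long Road): author_id=NULL, no match -> dropped
  - book 4 (Quiet Streets): author_id=3 -> matches Lopez
  - book 5 (The Red Mountain): author_id=2 -> matches Smith
So 1 of 5 rows is dropped.

SQL:
SELECT a.title, b.name AS author
FROM books a
INNER JOIN authors b ON a.author_id = b.id

Result:
title            | author
-----------------+-------
The Blue Door    | Clark 
Falling Leaves   | Smith 
Quiet Streets    | Lopez 
The Red Mountain | Smith 


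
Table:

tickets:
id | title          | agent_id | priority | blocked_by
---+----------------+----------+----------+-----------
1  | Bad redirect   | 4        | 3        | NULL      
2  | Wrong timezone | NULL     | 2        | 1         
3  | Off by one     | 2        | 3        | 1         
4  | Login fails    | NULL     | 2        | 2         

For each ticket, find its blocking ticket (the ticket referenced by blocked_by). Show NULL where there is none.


This is a self-join: tickets is joined to a second copy of itself, matching each row's blocked_by to another row's id. Use LEFT JOIN so rows with blocked_by=NULL are kept.
  - ticket 1 (Bad redirect): blocked_by=NULL -> NULL
  - ticket 2 (Wrong timezone): blocked_by=1 -> Bad redirect
  - ticket 3 (Off by one): blocked_by=1 -> Bad redirect
  - ticket 4 (Login fails): blocked_by=2 -> Wrong timezone

SQL:
SELECT a.title AS item, b.title AS blocked_by
FROM tickets a
LEFT JOIN tickets b ON a.blocked_by = b.id

Result:
item           | blocked_by    
---------------+---------------
Bad redirect   | NULL          
Wrong timezone | Bad redirect  
Off by one     | Bad redirect  
Login fails    | Wrong timezone


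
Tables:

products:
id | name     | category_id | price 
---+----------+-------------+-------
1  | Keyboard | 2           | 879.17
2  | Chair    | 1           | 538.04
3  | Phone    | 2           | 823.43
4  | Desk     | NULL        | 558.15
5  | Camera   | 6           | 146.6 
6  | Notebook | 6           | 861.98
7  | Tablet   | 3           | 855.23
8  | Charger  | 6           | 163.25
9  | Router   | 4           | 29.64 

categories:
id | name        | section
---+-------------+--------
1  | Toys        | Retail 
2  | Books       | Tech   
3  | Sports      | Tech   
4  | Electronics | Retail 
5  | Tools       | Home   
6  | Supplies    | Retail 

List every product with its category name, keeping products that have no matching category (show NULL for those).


LEFT JOIN keeps every row from products (the left table); where category_id has no match in categories, the category columns become NULL. Walk through each product:
  - product 1 (Keyboard): category_id=2 -> matches Books
  - product 2 (Chair): category_id=1 -> matches Toys
  - product 3 (Phone): category_id=2 -> matches Books
  - product 4 (Desk): category_id=NULL, no match -> kept with NULL
  - product 5 (Camera): category_id=6 -> matches Supplies
  - product 6 (Notebook): category_id=6 -> matches Supplies
  - product 7 (Tablet): category_id=3 -> matches Sports
  - product 8 (Charger): category_id=6 -> matches Supplies
  - product 9 (Router): category_id=4 -> matches Electronics
All 9 rows appear; 1 has NULL category.

SQL:
SELECT a.name, b.name AS category
FROM products a
LEFT JOIN categories b ON a.category_id = b.id

Result:
name     | category   
---------+------------
Keyboard | Books      
Chair    | Toys       
Phone    | Books      
Desk     | NULL       
Camera   | Supplies   
Notebook | Supplies   
Tablet   | Sports     
Charger  | Supplies   
Router   | Electronics


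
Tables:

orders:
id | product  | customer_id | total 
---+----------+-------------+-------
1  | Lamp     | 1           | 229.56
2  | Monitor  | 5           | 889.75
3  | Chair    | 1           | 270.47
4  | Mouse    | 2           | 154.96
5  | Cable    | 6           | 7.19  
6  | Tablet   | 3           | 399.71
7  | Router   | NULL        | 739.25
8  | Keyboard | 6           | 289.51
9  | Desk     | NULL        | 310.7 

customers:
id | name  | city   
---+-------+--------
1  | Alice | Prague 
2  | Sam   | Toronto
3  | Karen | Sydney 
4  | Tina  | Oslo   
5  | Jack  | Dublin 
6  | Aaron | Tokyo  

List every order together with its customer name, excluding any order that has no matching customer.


INNER JOIN keeps only orders rows whose customer_id matches an id in customers. Walk through each order:
  - order 1 (Lamp): customer_id=1 -> matches Alice
  - order 2 (Monitor): customer_id=5 -> matches Jack
  - order 3 (Chair): customer_id=1 -> matches Alice
  - order 4 (Mouse): customer_id=2 -> matches Sam
  - order 5 (Cable): customer_id=6 -> matches Aaron
  - order 6 (Tablet): customer_id=3 -> matches Karen
  - order 7 (Router): customer_id=NULL, no match -> dropped
  - order 8 (Keyboard): customer_id=6 -> matches Aaron
  - order 9 (Desk): customer_id=NULL, no match -> dropped
So 2 of 9 rows are dropped.

SQL:
SELECT a.product, b.name AS customer
FROM orders a
INNER JOIN customers b ON a.customer_id = b.id

Result:
product  | customer
---------+---------
Lamp     | Alice   
Monitor  | Jack    
Chair    | Alice   
Mouse    | Sam     
Cable    | Aaron   
Tablet   | Karen   
Keyboard | Aaron   


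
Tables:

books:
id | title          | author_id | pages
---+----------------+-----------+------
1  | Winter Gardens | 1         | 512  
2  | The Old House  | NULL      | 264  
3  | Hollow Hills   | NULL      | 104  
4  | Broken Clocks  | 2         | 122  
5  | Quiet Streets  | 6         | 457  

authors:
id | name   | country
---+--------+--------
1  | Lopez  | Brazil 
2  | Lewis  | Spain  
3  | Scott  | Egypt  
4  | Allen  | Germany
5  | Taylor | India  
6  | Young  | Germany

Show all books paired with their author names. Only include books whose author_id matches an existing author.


INNER JOIN keeps only books rows whose author_id matches an id in authors. Walk through each book:
  - book 1 (Winter Gardens): author_id=1 -> matches Lopez
  - book 2 (The Old House): author_id=NULL, no match -> dropped
  - book 3 (Hollow Hills): author_id=NULL, no match -> dropped
  - book 4 (Broken Clocks): author_id=2 -> matches Lewis
  - book 5 (Quiet Streets): author_id=6 -> matches Young
So 2 of 5 rows are dropped.

SQL:
SELECT a.title, b.name AS author
FROM books a
INNER JOIN authors b ON a.author_id = b.id

Result:
title          | author
---------------+-------
Winter Gardens | Lopez 
Broken Clocks  | Lewis 
Quiet Streets  | Young 


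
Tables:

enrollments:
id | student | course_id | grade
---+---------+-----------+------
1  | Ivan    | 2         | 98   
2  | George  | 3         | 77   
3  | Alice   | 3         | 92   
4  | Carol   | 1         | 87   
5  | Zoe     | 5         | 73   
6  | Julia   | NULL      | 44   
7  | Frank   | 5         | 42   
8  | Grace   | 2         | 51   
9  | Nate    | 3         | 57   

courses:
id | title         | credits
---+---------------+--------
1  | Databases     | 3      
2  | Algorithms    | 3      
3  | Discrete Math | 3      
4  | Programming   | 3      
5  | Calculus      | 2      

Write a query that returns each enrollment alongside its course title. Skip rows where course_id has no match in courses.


INNER JOIN keeps only enrollments rows whose course_id matches an id in courses. Walk through each enrollment:
  - enrollment 1 (Ivan): course_id=2 -> matches Algorithms
  - enrollment 2 (George): course_id=3 -> matches Discrete Math
  - enrollment 3 (Alice): course_id=3 -> matches Discrete Math
  - enrollment 4 (Carol): course_id=1 -> matches Databases
  - enrollment 5 (Zoe): course_id=5 -> matches Calculus
  - enrollment 6 (Julia): course_id=NULL, no match -> dropped
  - enrollment 7 (Frank): course_id=5 -> matches Calculus
  - enrollment 8 (Grace): course_id=2 -> matches Algorithms
  - enrollment 9 (Nate): course_id=3 -> matches Discrete Math
So 1 of 9 rows is dropped.

SQL:
SELECT a.student, b.title AS course
FROM enrollments a
INNER JOIN courses b ON a.course_id = b.id

Result:
student | course       
--------+--------------
Ivan    | Algorithms   
George  | Discrete Math
Alice   | Discrete Math
Carol   | Databases    
Zoe     | Calculus     
Frank   | Calculus     
Grace   | Algorithms   
Nate    | Discrete Math


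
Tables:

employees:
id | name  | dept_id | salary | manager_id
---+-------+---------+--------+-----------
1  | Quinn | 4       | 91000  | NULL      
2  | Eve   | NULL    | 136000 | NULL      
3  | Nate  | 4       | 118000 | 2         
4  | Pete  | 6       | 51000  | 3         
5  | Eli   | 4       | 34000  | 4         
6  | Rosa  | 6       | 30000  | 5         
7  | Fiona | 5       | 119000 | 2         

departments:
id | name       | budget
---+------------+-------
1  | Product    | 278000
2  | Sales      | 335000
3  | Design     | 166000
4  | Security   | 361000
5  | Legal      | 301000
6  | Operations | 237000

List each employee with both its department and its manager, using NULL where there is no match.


Two LEFT JOINs from the same base table employees: one to departments via dept_id, one to employees itself via manager_id. Both are LEFT so every employee is preserved.
Match against departments:
  - employee 1 (Quinn): dept_id=4 -> matches Security
  - employee 2 (Eve): dept_id=NULL, no match -> kept with NULL
  - employee 3 (Nate): dept_id=4 -> matches Security
  - employee 4 (Pete): dept_id=6 -> matches Operations
  - employee 5 (Eli): dept_id=4 -> matches Security
  - employee 6 (Rosa): dept_id=6 -> matches Operations
  - employee 7 (Fiona): dept_id=5 -> matches Legal
Match against employees (self):
  - employee 1 (Quinn): manager_id=NULL -> NULL
  - employee 2 (Eve): manager_id=NULL -> NULL
  - employee 3 (Nate): manager_id=2 -> Eve
  - employee 4 (Pete): manager_id=3 -> Nate
  - employee 5 (Eli): manager_id=4 -> Pete
  - employee 6 (Rosa): manager_id=5 -> Eli
  - employee 7 (Fiona): manager_id=2 -> Eve

SQL:
SELECT a.name, b.name AS department, c.name AS manager
FROM employees a
LEFT JOIN departments b ON a.dept_id = b.id
LEFT JOIN employees c ON a.manager_id = c.id

Result:
name  | department | manager
------+------------+--------
Quinn | Security   | NULL   
Eve   | NULL       | NULL   
Nate  | Security   | Eve    
Pete  | Operations | Nate   
Eli   | Security   | Pete   
Rosa  | Operations | Eli    
Fiona | Legal      | Eve    


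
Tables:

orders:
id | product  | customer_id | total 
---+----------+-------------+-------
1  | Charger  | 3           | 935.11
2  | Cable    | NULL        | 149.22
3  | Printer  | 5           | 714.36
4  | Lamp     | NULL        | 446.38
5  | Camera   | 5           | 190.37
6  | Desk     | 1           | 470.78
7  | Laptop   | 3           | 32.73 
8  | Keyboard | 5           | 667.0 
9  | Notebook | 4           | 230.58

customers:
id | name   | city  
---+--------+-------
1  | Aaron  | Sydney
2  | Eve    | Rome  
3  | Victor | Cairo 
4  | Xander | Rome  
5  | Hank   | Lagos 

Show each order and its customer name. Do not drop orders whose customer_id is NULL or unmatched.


LEFT JOIN keeps every row from orders (the left table); where customer_id has no match in customers, the customer columns become NULL. Walk through each order:
  - order 1 (Charger): customer_id=3 -> matches Victor
  - order 2 (Cable): customer_id=NULL, no match -> kept with NULL
  - order 3 (Printer): customer_id=5 -> matches Hank
  - order 4 (Lamp): customer_id=NULL, no match -> kept with NULL
  - order 5 (Camera): customer_id=5 -> matches Hank
  - order 6 (Desk): customer_id=1 -> matches Aaron
  - order 7 (Laptop): customer_id=3 -> matches Victor
  - order 8 (Keyboard): customer_id=5 -> matches Hank
  - order 9 (Notebook): customer_id=4 -> matches Xander
All 9 rows appear; 2 have NULL customer.

SQL:
SELECT a.product, b.name AS customer
FROM orders a
LEFT JOIN customers b ON a.customer_id = b.id

Result:
product  | customer
---------+---------
Charger  | Victor  
Cable    | NULL    
Printer  | Hank    
Lamp     | NULL    
Camera   | Hank    
Desk     | Aaron   
Laptop   | Victor  
Keyboard | Hank    
Notebook | Xander  


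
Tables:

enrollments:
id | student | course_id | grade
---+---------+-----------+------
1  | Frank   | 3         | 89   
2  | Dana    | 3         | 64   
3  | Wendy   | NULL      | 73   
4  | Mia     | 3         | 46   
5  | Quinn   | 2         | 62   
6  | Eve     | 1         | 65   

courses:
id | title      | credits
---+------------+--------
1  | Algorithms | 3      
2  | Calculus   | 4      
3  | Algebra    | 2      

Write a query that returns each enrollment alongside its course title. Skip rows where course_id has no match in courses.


INNER JOIN keeps only enrollments rows whose course_id matches an id in courses. Walk through each enrollment:
  - enrollment 1 (Frank): course_id=3 -> matches Algebra
  - enrollment 2 (Dana): course_id=3 -> matches Algebra
  - enrollment 3 (Wendy): course_id=NULL, no match -> dropped
  - enrollment 4 (Mia): course_id=3 -> matches Algebra
  - enrollment 5 (Quinn): course_id=2 -> matches Calculus
  - enrollment 6 (Eve): course_id=1 -> matches Algorithms
So 1 of 6 rows is dropped.

SQL:
SELECT a.student, b.title AS course
FROM enrollments a
INNER JOIN courses b ON a.course_id = b.id

Result:
student | course    
--------+-----------
Frank   | Algebra   
Dana    | Algebra   
Mia     | Algebra   
Quinn   | Calculus  
Eve     | Algorithms


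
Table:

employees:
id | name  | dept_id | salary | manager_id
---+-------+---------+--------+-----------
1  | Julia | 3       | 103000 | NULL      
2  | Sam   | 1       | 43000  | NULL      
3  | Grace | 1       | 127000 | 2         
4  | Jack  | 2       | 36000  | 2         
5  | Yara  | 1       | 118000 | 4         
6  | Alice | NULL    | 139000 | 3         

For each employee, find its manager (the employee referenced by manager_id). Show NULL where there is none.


This is a self-join: employees is joined to a second copy of itself, matching each row's manager_id to another row's id. Use LEFT JOIN so rows with manager_id=NULL are kept.
  - employee 1 (Julia): manager_id=NULL -> NULL
  - employee 2 (Sam): manager_id=NULL -> NULL
  - employee 3 (Grace): manager_id=2 -> Sam
  - employee 4 (Jack): manager_id=2 -> Sam
  - employee 5 (Yara): manager_id=4 -> Jack
  - employee 6 (Alice): manager_id=3 -> Grace

SQL:
SELECT a.name AS item, b.name AS manager
FROM employees a
LEFT JOIN employees b ON a.manager_id = b.id

Result:
item  | manager
------+--------
Julia | NULL   
Sam   | NULL   
Grace | Sam    
Jack  | Sam    
Yara  | Jack   
Alice | Grace  


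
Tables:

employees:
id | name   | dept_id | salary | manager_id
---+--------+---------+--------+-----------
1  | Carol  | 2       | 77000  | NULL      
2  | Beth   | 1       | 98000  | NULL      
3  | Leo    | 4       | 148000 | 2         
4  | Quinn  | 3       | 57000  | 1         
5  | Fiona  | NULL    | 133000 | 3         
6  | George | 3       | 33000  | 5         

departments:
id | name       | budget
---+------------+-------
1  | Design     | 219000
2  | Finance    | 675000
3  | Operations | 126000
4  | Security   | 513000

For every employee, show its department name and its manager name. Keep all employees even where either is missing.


Two LEFT JOINs from the same base table employees: one to departments via dept_id, one to employees itself via manager_id. Both are LEFT so every employee is preserved.
Match against departments:
  - employee 1 (Carol): dept_id=2 -> matches Finance
  - employee 2 (Beth): dept_id=1 -> matches Design
  - employee 3 (Leo): dept_id=4 -> matches Security
  - employee 4 (Quinn): dept_id=3 -> matches Operations
  - employee 5 (Fiona): dept_id=NULL, no match -> kept with NULL
  - employee 6 (George): dept_id=3 -> matches Operations
Match against employees (self):
  - employee 1 (Carol): manager_id=NULL -> NULL
  - employee 2 (Beth): manager_id=NULL -> NULL
  - employee 3 (Leo): manager_id=2 -> Beth
  - employee 4 (Quinn): manager_id=1 -> Carol
  - employee 5 (Fiona): manager_id=3 -> Leo
  - employee 6 (George): manager_id=5 -> Fiona

SQL:
SELECT a.name, b.name AS department, c.name AS manager
FROM employees a
LEFT JOIN departments b ON a.dept_id = b.id
LEFT JOIN employees c ON a.manager_id = c.id

Result:
name   | department | manager
-------+------------+--------
Carol  | Finance    | NULL   
Beth   | Design     | NULL   
Leo    | Security   | Beth   
Quinn  | Operations | Carol  
Fiona  | NULL       | Leo    
George | Operations | Fiona  


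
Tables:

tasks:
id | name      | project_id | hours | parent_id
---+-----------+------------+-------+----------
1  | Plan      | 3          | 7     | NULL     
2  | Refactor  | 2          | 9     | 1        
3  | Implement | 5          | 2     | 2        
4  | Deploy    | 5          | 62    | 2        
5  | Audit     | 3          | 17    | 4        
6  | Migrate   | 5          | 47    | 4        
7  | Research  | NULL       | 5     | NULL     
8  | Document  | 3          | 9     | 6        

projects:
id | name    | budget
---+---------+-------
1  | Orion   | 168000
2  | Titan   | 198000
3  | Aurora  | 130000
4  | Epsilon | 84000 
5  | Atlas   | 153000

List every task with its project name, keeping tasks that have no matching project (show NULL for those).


LEFT JOIN keeps every row from tasks (the left table); where project_id has no match in projects, the project columns become NULL. Walk through each task:
  - task 1 (Plan): project_id=3 -> matches Aurora
  - task 2 (Refactor): project_id=2 -> matches Titan
  - task 3 (Implement): project_id=5 -> matches Atlas
  - task 4 (Deploy): project_id=5 -> matches Atlas
  - task 5 (Audit): project_id=3 -> matches Aurora
  - task 6 (Migrate): project_id=5 -> matches Atlas
  - task 7 (Research): project_id=NULL, no match -> kept with NULL
  - task 8 (Document): project_id=3 -> matches Aurora
All 8 rows appear; 1 has NULL project.

SQL:
SELECT a.name, b.name AS project
FROM tasks a
LEFT JOIN projects b ON a.project_id = b.id

Result:
name      | project
----------+--------
Plan      | Aurora 
Refactor  | Titan  
Implement | Atlas  
Deploy    | Atlas  
Audit     | Aurora 
Migrate   | Atlas  
Research  | NULL   
Document  | Aurora 


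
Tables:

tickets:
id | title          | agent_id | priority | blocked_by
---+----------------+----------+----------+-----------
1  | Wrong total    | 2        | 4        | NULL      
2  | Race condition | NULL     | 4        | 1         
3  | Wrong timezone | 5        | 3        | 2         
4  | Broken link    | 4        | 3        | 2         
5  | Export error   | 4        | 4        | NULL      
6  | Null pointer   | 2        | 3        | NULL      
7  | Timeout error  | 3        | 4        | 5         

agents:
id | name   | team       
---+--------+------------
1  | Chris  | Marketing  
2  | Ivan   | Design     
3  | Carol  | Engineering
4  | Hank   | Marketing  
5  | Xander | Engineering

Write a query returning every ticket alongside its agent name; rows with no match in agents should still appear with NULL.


LEFT JOIN keeps every row from tickets (the left table); where agent_id has no match in agents, the agent columns become NULL. Walk through each ticket:
  - ticket 1 (Wrong total): agent_id=2 -> matches Ivan
  - ticket 2 (Race condition): agent_id=NULL, no match -> kept with NULL
  - ticket 3 (Wrong timezone): agent_id=5 -> matches Xander
  - ticket 4 (Broken link): agent_id=4 -> matches Hank
  - ticket 5 (Export error): agent_id=4 -> matches Hank
  - ticket 6 (Null pointer): agent_id=2 -> matches Ivan
  - ticket 7 (Timeout error): agent_id=3 -> matches Carol
All 7 rows appear; 1 has NULL agent.

SQL:
SELECT a.title, b.name AS agent
FROM tickets a
LEFT JOIN agents b ON a.agent_id = b.id

Result:
title          | agent 
---------------+-------
Wrong total    | Ivan  
Race condition | NULL  
Wrong timezone | Xander
Broken link    | Hank  
Export error   | Hank  
Null pointer   | Ivan  
Timeout error  | Carol 


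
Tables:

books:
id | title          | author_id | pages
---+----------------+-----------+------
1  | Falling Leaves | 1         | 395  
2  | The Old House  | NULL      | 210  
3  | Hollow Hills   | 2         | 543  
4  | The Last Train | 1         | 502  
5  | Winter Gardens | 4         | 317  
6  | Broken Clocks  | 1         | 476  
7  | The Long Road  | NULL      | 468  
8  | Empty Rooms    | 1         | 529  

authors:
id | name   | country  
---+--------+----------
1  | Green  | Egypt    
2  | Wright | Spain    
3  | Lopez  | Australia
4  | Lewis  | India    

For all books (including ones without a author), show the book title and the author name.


LEFT JOIN keeps every row from books (the left table); where author_id has no match in authors, the author columns become NULL. Walk through each book:
  - book 1 (Falling Leaves): author_id=1 -> matches Green
  - book 2 (The Old House): author_id=NULL, no match -> kept with NULL
  - book 3 (Hollow Hills): author_id=2 -> matches Wright
  - book 4 (The Last Train): author_id=1 -> matches Green
  - book 5 (Winter Gardens): author_id=4 -> matches Lewis
  - book 6 (Broken Clocks): author_id=1 -> matches Green
  - book 7 (The Long Road): author_id=NULL, no match -> kept with NULL
  - book 8 (Empty Rooms): author_id=1 -> matches Green
All 8 rows appear; 2 have NULL author.

SQL:
SELECT a.title, b.name AS author
FROM books a
LEFT JOIN authors b ON a.author_id = b.id

Result:
title          | author
---------------+-------
Falling Leaves | Green 
The Old House  | NULL  
Hollow Hills   | Wright
The Last Train | Green 
Winter Gardens | Lewis 
Broken Clocks  | Green 
The Long Road  | NULL  
Empty Rooms    | Green 


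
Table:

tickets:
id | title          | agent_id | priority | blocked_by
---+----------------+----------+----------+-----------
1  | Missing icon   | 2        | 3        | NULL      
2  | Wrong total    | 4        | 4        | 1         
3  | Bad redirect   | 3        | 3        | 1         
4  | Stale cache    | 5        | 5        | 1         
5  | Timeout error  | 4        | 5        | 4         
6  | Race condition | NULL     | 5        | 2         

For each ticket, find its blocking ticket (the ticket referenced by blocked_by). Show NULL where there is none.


This is a self-join: tickets is joined to a second copy of itself, matching each row's blocked_by to another row's id. Use LEFT JOIN so rows with blocked_by=NULL are kept.
  - ticket 1 (Missing icon): blocked_by=NULL -> NULL
  - ticket 2 (Wrong total): blocked_by=1 -> Missing icon
  - ticket 3 (Bad redirect): blocked_by=1 -> Missing icon
  - ticket 4 (Stale cache): blocked_by=1 -> Missing icon
  - ticket 5 (Timeout error): blocked_by=4 -> Stale cache
  - ticket 6 (Race condition): blocked_by=2 -> Wrong total

SQL:
SELECT a.title AS item, b.title AS blocked_by
FROM tickets a
LEFT JOIN tickets b ON a.blocked_by = b.id

Result:
item           | blocked_by  
---------------+-------------
Missing icon   | NULL        
Wrong total    | Missing icon
Bad redirect   | Missing icon
Stale cache    | Missing icon
Timeout error  | Stale cache 
Race condition | Wrong total 


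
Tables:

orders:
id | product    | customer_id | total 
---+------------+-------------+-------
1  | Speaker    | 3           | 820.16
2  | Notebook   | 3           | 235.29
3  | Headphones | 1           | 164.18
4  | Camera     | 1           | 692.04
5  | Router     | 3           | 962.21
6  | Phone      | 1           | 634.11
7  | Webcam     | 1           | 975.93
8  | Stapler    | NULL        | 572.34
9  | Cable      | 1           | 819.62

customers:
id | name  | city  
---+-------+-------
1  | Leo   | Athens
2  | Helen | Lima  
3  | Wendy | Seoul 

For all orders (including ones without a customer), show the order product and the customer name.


LEFT JOIN keeps every row from orders (the left table); where customer_id has no match in customers, the customer columns become NULL. Walk through each order:
  - order 1 (Speaker): customer_id=3 -> matches Wendy
  - order 2 (Notebook): customer_id=3 -> matches Wendy
  - order 3 (Headphones): customer_id=1 -> matches Leo
  - order 4 (Camera): customer_id=1 -> matches Leo
  - order 5 (Router): customer_id=3 -> matches Wendy
  - order 6 (Phone): customer_id=1 -> matches Leo
  - order 7 (Webcam): customer_id=1 -> matches Leo
  - order 8 (Stapler): customer_id=NULL, no match -> kept with NULL
  - order 9 (Cable): customer_id=1 -> matches Leo
All 9 rows appear; 1 has NULL customer.

SQL:
SELECT a.product, b.name AS customer
FROM orders a
LEFT JOIN customers b ON a.customer_id = b.id

Result:
product    | customer
-----------+---------
Speaker    | Wendy   
Notebook   | Wendy   
Headphones | Leo     
Camera     | Leo     
Router     | Wendy   
Phone      | Leo     
Webcam     | Leo     
Stapler    | NULL    
Cable      | Leo     
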